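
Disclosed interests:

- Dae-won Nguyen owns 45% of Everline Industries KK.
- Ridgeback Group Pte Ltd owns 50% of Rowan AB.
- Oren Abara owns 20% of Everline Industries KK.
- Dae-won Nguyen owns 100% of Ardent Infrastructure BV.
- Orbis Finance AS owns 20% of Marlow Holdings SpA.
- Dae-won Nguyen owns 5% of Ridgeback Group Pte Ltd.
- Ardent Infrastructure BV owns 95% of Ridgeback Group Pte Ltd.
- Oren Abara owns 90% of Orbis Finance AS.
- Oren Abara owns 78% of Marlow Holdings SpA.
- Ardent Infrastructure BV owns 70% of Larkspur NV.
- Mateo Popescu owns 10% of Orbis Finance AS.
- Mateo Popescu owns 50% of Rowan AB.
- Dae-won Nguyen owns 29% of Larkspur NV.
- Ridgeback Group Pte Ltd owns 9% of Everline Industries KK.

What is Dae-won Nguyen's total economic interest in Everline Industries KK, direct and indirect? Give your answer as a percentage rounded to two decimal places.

54.00%

Dae-won reaches Everline along 3 paths.
Direct stake: 45% = 45%.
Via Ardent → Ridgeback: 100% × 95% × 9% = 8.55%.
Via Ridgeback: 5% × 9% = 0.45%.
Total: 45% + 8.55% + 0.45% = 54%.
Rounded: 54.00%.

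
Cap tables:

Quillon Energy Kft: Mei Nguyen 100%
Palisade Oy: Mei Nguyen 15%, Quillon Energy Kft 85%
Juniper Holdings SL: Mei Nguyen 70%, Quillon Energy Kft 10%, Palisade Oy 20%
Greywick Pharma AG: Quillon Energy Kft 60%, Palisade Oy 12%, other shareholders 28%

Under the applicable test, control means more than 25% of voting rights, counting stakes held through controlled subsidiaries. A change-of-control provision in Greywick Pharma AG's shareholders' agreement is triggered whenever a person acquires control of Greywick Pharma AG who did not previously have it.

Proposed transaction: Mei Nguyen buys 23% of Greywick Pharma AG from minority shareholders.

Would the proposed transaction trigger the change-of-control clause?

No

The purchase changes only Mei's holdings, so Mei is the only person who could newly come to control Greywick.
Mei holds 100% of Quillon, so Mei controls Quillon.
Mei and Quillon together hold 15% + 85% = 100% of Palisade, so Mei controls Palisade.
Quillon and Palisade together hold 60% + 12% = 72% of Greywick, so Mei controls Greywick.
So Mei already controls Greywick before the transaction.
After the purchase, Mei holds 23% of Greywick directly.
Mei controlled Greywick already, so this is not a new person acquiring control; every other person's position is unchanged or reduced.
No new person acquires control, so the clause is not triggered.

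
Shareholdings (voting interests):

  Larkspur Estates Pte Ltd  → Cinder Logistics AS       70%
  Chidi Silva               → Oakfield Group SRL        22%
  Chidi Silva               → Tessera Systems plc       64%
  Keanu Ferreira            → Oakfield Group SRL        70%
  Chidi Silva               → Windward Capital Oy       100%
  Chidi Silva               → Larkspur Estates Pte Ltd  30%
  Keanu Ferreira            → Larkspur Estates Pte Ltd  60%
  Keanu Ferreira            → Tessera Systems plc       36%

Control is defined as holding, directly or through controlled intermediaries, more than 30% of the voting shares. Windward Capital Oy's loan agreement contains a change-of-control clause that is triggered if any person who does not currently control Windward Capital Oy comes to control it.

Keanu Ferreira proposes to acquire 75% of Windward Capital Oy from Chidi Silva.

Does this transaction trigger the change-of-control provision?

The purchase adds only to Keanu's holdings (Chidi's stake shrinks), so Keanu is the only person who could newly come to control Windward.
Keanu holds 60% of Larkspur, so Keanu controls Larkspur.
Keanu holds 70% of Oakfield, so Keanu controls Oakfield.
Keanu holds 36% of Tessera, so Keanu controls Tessera.
Larkspur holds 70% of Cinder, so Keanu controls Cinder.
Neither Keanu nor any entity Keanu controls holds any voting interest in Windward.
So before the transaction, Keanu does not control Windward.
After the purchase, Keanu holds 75% of Windward directly, and Chidi's stake falls to 25%.
Keanu holds 75% of Windward, so Keanu controls Windward.
Keanu did not control Windward before and does after, so the clause is triggered.

Yes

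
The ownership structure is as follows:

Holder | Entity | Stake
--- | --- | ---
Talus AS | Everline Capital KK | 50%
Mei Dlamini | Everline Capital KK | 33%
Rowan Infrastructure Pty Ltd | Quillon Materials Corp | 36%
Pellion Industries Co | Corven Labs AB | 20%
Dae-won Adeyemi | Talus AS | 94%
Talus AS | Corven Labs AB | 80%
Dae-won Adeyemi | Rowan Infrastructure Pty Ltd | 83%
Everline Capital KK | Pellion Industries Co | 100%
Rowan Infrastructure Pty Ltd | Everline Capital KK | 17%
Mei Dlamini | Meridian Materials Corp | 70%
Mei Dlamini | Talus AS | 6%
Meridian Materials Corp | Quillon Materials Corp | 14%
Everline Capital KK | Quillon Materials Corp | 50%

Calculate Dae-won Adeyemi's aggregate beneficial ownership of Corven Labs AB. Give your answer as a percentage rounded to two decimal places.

Dae-won reaches Corven along 3 paths.
Via Talus: 94% × 80% = 75.2%.
Via Rowan → Everline → Pellion: 83% × 17% × 100% × 20% = 2.822%.
Via Talus → Everline → Pellion: 94% × 50% × 100% × 20% = 9.4%.
Total: 75.2% + 2.822% + 9.4% = 87.422%.
Rounded: 87.42%.

87.42%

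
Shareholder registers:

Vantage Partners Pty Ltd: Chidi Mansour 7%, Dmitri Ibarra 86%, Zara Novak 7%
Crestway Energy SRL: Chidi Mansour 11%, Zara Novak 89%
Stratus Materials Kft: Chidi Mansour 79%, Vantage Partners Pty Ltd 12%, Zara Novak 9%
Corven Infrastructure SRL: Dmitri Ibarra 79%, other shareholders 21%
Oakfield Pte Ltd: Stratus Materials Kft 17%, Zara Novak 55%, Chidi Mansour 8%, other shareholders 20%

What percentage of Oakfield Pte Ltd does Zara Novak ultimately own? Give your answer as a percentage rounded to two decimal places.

56.67%

Zara reaches Oakfield along 3 paths.
Via Vantage → Stratus: 7% × 12% × 17% = 0.1428%.
Via Stratus: 9% × 17% = 1.53%.
Direct stake: 55% = 55%.
Total: 0.1428% + 1.53% + 55% = 56.6728%.
Rounded: 56.67%.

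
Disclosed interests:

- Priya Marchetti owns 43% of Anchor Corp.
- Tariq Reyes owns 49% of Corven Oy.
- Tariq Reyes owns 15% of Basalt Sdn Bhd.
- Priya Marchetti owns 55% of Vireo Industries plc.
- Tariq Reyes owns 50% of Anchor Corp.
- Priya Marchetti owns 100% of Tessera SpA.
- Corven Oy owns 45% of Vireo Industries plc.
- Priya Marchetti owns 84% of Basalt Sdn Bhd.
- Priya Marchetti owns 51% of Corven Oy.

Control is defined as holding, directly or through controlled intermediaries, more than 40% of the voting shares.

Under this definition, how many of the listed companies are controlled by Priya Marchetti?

5

Priya holds 51% of Corven, so Priya controls Corven.
Priya holds 84% of Basalt, so Priya controls Basalt.
Priya holds 43% of Anchor, so Priya controls Anchor.
Priya and Corven together hold 55% + 45% = 100% of Vireo, so Priya controls Vireo.
Priya holds 100% of Tessera, so Priya controls Tessera.
Priya controls 5 companies.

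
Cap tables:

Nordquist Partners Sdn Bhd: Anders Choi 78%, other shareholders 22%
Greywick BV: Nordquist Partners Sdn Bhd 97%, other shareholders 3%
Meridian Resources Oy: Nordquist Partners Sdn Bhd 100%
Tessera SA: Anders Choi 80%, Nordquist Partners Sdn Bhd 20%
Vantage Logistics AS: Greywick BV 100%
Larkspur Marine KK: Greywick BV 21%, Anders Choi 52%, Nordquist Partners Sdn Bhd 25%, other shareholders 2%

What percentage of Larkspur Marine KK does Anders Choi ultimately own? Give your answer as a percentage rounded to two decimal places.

Anders reaches Larkspur along 3 paths.
Via Nordquist → Greywick: 78% × 97% × 21% = 15.8886%.
Direct stake: 52% = 52%.
Via Nordquist: 78% × 25% = 19.5%.
Total: 15.8886% + 52% + 19.5% = 87.3886%.
Rounded: 87.39%.

87.39%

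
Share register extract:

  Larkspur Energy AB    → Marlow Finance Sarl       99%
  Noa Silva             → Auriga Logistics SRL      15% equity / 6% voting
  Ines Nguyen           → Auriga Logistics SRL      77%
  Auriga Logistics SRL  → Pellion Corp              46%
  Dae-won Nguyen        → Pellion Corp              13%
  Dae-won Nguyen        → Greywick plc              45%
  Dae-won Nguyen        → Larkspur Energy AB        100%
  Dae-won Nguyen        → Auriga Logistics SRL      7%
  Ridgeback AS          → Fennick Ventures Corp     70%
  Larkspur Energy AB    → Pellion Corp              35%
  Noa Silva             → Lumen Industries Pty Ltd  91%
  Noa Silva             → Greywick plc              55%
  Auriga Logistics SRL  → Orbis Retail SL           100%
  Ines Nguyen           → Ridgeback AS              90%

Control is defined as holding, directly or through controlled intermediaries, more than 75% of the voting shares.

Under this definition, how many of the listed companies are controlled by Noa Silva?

Noa holds 91% of Lumen, so Noa controls Lumen.
No other company's threshold is met.
Noa controls 1 company.

1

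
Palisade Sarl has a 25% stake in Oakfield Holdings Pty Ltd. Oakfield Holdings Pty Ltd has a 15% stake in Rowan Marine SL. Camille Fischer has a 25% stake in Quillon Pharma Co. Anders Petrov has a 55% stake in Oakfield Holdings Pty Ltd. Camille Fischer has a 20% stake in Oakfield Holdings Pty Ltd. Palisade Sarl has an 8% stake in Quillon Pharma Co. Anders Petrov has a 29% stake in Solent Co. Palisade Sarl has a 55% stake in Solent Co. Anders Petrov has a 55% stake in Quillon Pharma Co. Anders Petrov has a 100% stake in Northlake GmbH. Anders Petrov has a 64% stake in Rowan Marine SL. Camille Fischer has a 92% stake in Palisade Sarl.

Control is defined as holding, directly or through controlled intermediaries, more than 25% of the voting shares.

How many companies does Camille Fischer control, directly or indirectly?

Camille holds 92% of Palisade, so Camille controls Palisade.
Camille and Palisade together hold 20% + 25% = 45% of Oakfield, so Camille controls Oakfield.
Camille and Palisade together hold 25% + 8% = 33% of Quillon, so Camille controls Quillon.
Palisade holds 55% of Solent, so Camille controls Solent.
No other company's threshold is met.
Camille controls 4 companies.

4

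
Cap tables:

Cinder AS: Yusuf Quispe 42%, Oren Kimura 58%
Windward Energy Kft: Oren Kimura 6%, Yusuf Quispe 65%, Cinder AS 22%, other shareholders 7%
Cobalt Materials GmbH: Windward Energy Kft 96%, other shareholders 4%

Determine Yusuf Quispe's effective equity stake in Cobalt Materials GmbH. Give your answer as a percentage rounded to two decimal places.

71.27%

Yusuf reaches Cobalt along 2 paths.
Via Windward: 65% × 96% = 62.4%.
Via Cinder → Windward: 42% × 22% × 96% = 8.8704%.
Total: 62.4% + 8.8704% = 71.2704%.
Rounded: 71.27%.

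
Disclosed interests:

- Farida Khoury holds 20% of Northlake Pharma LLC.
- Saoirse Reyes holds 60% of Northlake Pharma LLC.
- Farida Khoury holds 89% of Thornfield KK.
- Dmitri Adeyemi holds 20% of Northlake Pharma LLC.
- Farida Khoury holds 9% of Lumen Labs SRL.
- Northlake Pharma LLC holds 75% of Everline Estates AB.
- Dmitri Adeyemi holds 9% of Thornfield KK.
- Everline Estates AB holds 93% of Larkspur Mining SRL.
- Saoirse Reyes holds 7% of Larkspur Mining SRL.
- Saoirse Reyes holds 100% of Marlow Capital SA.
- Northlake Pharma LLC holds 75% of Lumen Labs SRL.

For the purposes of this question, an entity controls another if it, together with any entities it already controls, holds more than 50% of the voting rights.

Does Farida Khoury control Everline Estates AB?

Farida holds 89% of Thornfield, so Farida controls Thornfield.
Neither Farida nor any entity Farida controls holds any voting interest in Everline.
So Farida does not control Everline.

No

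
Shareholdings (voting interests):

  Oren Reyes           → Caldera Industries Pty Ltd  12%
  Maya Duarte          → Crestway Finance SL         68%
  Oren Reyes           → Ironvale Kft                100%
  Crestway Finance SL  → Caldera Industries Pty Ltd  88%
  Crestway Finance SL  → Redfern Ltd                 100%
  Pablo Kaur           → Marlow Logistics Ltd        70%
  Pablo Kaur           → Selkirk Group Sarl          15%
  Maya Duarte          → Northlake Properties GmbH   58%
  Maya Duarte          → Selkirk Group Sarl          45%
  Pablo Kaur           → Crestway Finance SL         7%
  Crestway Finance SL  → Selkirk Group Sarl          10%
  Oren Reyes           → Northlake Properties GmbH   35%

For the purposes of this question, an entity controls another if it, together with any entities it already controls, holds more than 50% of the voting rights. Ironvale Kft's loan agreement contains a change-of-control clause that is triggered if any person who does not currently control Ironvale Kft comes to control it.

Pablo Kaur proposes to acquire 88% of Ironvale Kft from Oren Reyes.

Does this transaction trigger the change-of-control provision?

The purchase adds only to Pablo's holdings (Oren's stake shrinks), so Pablo is the only person who could newly come to control Ironvale.
Pablo holds 70% of Marlow, so Pablo controls Marlow.
Neither Pablo nor any entity Pablo controls holds any voting interest in Ironvale.
So before the transaction, Pablo does not control Ironvale.
After the purchase, Pablo holds 88% of Ironvale directly, and Oren's stake falls to 12%.
Pablo holds 88% of Ironvale, so Pablo controls Ironvale.
Pablo did not control Ironvale before and does after, so the clause is triggered.

Yes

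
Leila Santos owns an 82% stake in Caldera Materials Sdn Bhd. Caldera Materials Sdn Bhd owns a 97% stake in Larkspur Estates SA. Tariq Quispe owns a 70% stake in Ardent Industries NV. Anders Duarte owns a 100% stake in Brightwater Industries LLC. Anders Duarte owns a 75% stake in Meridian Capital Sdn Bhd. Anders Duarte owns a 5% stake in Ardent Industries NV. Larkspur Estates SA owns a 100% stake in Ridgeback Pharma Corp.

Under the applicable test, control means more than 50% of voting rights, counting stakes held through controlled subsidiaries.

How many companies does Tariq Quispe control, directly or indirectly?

1

Tariq holds 70% of Ardent, so Tariq controls Ardent.
No other company's threshold is met.
Tariq controls 1 company.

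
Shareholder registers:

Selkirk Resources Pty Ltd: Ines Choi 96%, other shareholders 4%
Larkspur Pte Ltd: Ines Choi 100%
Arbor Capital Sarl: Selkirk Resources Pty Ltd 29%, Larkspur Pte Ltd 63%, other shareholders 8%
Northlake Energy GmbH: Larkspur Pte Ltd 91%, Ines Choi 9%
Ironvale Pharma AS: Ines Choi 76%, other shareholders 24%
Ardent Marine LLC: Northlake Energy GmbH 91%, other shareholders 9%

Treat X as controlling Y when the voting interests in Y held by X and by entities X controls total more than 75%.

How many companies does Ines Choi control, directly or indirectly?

Ines holds 96% of Selkirk, so Ines controls Selkirk.
Ines holds 100% of Larkspur, so Ines controls Larkspur.
Selkirk and Larkspur together hold 29% + 63% = 92% of Arbor, so Ines controls Arbor.
Larkspur and Ines together hold 91% + 9% = 100% of Northlake, so Ines controls Northlake.
Ines holds 76% of Ironvale, so Ines controls Ironvale.
Northlake holds 91% of Ardent, so Ines controls Ardent.
Ines controls 6 companies.

6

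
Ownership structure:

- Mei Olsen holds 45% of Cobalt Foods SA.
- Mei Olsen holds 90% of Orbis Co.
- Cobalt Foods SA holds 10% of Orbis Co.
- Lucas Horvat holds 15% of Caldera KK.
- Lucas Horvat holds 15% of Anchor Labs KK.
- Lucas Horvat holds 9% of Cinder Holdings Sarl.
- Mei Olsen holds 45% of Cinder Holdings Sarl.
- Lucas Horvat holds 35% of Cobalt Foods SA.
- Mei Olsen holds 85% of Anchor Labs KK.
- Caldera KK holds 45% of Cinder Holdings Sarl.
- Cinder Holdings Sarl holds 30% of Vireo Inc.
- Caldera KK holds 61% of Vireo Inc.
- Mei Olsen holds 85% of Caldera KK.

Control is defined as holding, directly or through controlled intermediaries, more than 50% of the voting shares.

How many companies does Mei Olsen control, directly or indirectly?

5

Mei holds 85% of Caldera, so Mei controls Caldera.
Caldera and Mei together hold 45% + 45% = 90% of Cinder, so Mei controls Cinder.
Mei holds 85% of Anchor, so Mei controls Anchor.
Mei holds 90% of Orbis, so Mei controls Orbis.
Cinder and Caldera together hold 30% + 61% = 91% of Vireo, so Mei controls Vireo.
No other company's threshold is met.
Mei controls 5 companies.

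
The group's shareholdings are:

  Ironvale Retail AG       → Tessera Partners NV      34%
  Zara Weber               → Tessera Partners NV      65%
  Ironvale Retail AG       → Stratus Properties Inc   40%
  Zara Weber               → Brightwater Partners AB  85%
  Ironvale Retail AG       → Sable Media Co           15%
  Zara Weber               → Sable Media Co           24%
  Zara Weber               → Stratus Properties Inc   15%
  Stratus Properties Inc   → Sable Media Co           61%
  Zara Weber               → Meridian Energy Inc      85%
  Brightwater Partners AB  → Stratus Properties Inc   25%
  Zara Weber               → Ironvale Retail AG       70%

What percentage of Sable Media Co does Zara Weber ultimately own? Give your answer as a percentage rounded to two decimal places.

Zara reaches Sable along 5 paths.
Via Ironvale → Stratus: 70% × 40% × 61% = 17.08%.
Via Stratus: 15% × 61% = 9.15%.
Via Brightwater → Stratus: 85% × 25% × 61% = 12.9625%.
Via Ironvale: 70% × 15% = 10.5%.
Direct stake: 24% = 24%.
Total: 17.08% + 9.15% + 12.9625% + 10.5% + 24% = 73.6925%.
Rounded: 73.69%.

73.69%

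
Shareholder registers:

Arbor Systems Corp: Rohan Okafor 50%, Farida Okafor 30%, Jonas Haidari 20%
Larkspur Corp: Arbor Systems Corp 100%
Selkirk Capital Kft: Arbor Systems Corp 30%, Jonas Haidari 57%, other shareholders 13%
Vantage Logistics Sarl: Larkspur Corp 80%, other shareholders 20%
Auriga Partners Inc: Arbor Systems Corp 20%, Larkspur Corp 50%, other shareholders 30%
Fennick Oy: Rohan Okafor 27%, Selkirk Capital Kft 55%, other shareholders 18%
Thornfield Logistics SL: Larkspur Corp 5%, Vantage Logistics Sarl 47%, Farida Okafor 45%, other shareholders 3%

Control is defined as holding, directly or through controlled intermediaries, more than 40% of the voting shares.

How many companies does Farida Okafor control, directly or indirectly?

Farida holds 45% of Thornfield, so Farida controls Thornfield.
No other company's threshold is met.
Farida controls 1 company.

1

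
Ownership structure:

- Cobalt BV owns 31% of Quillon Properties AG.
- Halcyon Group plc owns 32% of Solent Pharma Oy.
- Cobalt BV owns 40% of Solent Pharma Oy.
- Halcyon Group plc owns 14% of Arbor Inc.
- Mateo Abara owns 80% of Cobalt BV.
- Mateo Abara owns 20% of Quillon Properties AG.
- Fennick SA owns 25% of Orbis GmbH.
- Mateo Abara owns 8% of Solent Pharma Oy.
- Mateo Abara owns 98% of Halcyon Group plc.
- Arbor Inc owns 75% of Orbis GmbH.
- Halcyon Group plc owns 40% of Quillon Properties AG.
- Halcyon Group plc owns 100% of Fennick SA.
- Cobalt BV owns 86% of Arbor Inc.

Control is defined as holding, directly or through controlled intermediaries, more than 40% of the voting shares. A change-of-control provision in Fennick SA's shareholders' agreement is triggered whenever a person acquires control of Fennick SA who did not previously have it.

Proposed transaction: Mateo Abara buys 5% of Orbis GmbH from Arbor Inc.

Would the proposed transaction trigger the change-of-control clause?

The purchase adds only to Mateo's holdings (Arbor's stake shrinks), so Mateo is the only person who could newly come to control Fennick.
Mateo holds 98% of Halcyon, so Mateo controls Halcyon.
Halcyon holds 100% of Fennick, so Mateo controls Fennick.
So Mateo already controls Fennick before the transaction.
After the purchase, Mateo holds 5% of Orbis directly, and Arbor's stake falls to 70%.
Mateo controlled Fennick already, so this is not a new person acquiring control; every other person's position is unchanged or reduced.
No new person acquires control, so the clause is not triggered.

No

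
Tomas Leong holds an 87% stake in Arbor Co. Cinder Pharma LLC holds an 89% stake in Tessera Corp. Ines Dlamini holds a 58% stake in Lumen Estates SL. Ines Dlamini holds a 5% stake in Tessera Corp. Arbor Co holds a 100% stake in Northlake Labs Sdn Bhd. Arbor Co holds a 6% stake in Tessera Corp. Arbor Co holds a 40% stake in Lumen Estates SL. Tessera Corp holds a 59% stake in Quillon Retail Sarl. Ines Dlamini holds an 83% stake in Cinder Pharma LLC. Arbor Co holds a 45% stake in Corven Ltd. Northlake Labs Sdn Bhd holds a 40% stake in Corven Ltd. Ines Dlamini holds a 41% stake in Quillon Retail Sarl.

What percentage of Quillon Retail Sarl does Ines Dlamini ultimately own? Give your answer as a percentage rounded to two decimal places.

87.53%

Ines reaches Quillon along 3 paths.
Via Cinder → Tessera: 83% × 89% × 59% = 43.5833%.
Via Tessera: 5% × 59% = 2.95%.
Direct stake: 41% = 41%.
Total: 43.5833% + 2.95% + 41% = 87.5333%.
Rounded: 87.53%.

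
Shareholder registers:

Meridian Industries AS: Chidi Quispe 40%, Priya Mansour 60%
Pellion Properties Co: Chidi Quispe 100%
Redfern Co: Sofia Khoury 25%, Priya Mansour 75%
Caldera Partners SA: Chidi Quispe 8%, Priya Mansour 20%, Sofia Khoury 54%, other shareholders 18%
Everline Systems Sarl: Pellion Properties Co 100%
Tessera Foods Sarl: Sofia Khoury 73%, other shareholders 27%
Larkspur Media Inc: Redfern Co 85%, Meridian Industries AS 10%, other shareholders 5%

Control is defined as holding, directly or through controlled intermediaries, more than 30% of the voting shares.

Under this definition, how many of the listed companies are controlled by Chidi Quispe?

3

Chidi holds 40% of Meridian, so Chidi controls Meridian.
Chidi holds 100% of Pellion, so Chidi controls Pellion.
Pellion holds 100% of Everline, so Chidi controls Everline.
No other company's threshold is met.
Chidi controls 3 companies.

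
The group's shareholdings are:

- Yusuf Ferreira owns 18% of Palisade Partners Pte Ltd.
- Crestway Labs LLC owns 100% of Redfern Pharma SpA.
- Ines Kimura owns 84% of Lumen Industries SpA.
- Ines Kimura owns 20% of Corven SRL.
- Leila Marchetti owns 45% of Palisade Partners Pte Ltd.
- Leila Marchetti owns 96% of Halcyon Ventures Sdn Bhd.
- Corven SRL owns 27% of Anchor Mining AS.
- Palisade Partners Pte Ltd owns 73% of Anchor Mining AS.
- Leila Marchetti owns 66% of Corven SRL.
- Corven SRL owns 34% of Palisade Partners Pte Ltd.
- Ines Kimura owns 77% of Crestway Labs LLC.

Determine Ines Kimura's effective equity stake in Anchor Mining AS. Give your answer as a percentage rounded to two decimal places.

10.36%

Ines reaches Anchor along 2 paths.
Via Corven: 20% × 27% = 5.4%.
Via Corven → Palisade: 20% × 34% × 73% = 4.964%.
Total: 5.4% + 4.964% = 10.364%.
Rounded: 10.36%.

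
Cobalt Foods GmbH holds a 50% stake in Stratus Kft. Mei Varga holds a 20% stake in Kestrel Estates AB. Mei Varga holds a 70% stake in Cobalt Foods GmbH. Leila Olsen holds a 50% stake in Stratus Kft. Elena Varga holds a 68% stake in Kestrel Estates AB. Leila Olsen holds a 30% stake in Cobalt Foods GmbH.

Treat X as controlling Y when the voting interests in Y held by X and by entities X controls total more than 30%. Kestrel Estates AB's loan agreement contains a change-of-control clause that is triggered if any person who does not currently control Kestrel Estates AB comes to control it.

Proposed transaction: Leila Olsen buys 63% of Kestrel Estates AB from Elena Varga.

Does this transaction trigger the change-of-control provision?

Yes

The purchase adds only to Leila's holdings (Elena's stake shrinks), so Leila is the only person who could newly come to control Kestrel.
Leila holds 50% of Stratus, so Leila controls Stratus.
Neither Leila nor any entity Leila controls holds any voting interest in Kestrel.
So before the transaction, Leila does not control Kestrel.
After the purchase, Leila holds 63% of Kestrel directly, and Elena's stake falls to 5%.
Leila holds 63% of Kestrel, so Leila controls Kestrel.
Leila did not control Kestrel before and does after, so the clause is triggered.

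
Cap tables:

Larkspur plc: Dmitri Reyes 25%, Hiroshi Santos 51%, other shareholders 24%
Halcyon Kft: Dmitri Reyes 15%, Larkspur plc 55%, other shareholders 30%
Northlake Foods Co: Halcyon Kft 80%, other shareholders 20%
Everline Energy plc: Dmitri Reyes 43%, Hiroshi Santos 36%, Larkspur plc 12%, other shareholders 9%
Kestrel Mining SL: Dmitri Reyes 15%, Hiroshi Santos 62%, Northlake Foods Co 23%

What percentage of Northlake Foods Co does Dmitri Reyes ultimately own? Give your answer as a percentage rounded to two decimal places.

Dmitri reaches Northlake along 2 paths.
Via Halcyon: 15% × 80% = 12%.
Via Larkspur → Halcyon: 25% × 55% × 80% = 11%.
Total: 12% + 11% = 23%.
Rounded: 23.00%.

23.00%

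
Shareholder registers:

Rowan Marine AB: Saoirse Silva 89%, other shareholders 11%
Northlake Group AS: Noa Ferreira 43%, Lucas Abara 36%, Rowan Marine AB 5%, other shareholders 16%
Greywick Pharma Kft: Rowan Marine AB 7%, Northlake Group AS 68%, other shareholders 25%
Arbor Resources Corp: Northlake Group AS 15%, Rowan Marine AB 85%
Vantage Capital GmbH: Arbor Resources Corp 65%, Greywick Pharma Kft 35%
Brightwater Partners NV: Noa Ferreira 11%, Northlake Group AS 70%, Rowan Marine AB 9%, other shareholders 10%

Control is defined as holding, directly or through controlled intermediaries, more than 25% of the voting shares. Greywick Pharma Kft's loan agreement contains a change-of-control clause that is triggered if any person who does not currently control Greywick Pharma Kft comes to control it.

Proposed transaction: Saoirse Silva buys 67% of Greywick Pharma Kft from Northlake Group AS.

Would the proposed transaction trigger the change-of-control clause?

The purchase adds only to Saoirse's holdings (Northlake's stake shrinks), so Saoirse is the only person who could newly come to control Greywick.
Saoirse holds 89% of Rowan, so Saoirse controls Rowan.
Rowan holds 85% of Arbor, so Saoirse controls Arbor.
Arbor holds 65% of Vantage, so Saoirse controls Vantage.
In Greywick, Saoirse's side holds only 7%, not > 25%.
So before the transaction, Saoirse does not control Greywick.
After the purchase, Saoirse holds 67% of Greywick directly, and Northlake's stake falls to 1%.
Rowan and Saoirse together hold 7% + 67% = 74% of Greywick, so Saoirse controls Greywick.
Saoirse did not control Greywick before and does after, so the clause is triggered.

Yes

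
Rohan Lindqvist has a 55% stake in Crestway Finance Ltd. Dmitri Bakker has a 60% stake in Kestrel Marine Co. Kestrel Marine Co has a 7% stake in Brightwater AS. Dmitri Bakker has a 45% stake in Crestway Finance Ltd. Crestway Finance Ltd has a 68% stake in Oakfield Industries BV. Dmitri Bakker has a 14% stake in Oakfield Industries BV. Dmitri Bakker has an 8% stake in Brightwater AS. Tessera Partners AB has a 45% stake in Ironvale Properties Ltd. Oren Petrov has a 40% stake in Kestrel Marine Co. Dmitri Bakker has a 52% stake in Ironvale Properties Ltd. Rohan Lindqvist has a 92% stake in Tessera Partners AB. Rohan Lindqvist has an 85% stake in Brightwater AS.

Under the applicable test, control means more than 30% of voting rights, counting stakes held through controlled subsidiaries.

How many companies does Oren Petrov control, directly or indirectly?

Oren holds 40% of Kestrel, so Oren controls Kestrel.
No other company's threshold is met.
Oren controls 1 company.

1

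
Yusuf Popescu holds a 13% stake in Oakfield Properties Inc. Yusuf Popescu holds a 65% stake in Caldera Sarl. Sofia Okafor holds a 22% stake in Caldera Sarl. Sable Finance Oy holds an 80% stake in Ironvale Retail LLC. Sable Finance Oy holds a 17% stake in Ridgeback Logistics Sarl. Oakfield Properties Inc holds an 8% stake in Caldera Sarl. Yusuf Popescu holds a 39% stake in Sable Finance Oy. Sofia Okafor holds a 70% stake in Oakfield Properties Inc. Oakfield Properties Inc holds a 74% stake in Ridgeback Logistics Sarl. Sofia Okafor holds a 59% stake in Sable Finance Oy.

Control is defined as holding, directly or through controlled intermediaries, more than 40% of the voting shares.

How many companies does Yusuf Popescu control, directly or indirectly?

Yusuf holds 65% of Caldera, so Yusuf controls Caldera.
No other company's threshold is met.
Yusuf controls 1 company.

1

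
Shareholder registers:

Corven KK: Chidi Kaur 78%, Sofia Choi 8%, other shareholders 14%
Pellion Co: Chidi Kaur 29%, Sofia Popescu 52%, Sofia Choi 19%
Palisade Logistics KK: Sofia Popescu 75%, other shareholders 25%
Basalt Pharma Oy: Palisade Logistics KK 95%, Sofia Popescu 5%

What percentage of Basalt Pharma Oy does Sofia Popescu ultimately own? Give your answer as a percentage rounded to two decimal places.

76.25%

Sofia Popescu reaches Basalt along 2 paths.
Via Palisade: 75% × 95% = 71.25%.
Direct stake: 5% = 5%.
Total: 71.25% + 5% = 76.25%.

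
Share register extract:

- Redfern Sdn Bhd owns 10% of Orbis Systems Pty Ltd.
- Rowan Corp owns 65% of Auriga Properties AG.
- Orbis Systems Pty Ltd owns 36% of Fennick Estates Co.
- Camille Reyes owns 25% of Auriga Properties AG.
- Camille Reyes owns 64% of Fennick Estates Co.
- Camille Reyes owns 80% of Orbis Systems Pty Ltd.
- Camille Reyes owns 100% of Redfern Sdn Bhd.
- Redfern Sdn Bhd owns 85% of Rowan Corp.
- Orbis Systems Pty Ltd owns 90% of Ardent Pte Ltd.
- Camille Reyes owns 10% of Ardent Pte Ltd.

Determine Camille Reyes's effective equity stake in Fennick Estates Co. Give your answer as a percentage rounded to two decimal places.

Camille reaches Fennick along 3 paths.
Via Redfern → Orbis: 100% × 10% × 36% = 3.6%.
Via Orbis: 80% × 36% = 28.8%.
Direct stake: 64% = 64%.
Total: 3.6% + 28.8% + 64% = 96.4%.
Rounded: 96.40%.

96.40%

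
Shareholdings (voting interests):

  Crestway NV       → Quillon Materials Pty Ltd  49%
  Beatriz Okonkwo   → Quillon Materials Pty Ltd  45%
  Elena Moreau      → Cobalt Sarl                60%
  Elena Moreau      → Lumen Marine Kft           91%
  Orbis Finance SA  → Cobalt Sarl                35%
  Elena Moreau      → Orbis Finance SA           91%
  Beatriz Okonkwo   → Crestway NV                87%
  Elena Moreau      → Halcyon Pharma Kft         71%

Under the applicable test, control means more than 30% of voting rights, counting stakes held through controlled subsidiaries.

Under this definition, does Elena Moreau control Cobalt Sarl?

Elena holds 91% of Orbis, so Elena controls Orbis.
Elena and Orbis together hold 60% + 35% = 95% of Cobalt, so Elena controls Cobalt.

Yes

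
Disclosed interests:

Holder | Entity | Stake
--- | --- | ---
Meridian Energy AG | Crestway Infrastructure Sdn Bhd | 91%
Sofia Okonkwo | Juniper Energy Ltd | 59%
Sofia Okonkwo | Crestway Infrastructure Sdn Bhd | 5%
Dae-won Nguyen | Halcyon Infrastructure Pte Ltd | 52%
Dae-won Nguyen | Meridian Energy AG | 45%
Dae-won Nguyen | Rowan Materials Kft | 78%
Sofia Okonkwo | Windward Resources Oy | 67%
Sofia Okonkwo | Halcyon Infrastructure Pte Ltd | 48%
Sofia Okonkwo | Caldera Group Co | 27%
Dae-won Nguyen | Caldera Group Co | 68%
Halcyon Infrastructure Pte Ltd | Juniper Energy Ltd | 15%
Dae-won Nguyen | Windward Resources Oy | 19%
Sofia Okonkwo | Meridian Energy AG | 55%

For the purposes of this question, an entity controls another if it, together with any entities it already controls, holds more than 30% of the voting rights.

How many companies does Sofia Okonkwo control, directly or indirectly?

5

Sofia holds 67% of Windward, so Sofia controls Windward.
Sofia holds 48% of Halcyon, so Sofia controls Halcyon.
Sofia holds 55% of Meridian, so Sofia controls Meridian.
Sofia and Meridian together hold 5% + 91% = 96% of Crestway, so Sofia controls Crestway.
Halcyon and Sofia together hold 15% + 59% = 74% of Juniper, so Sofia controls Juniper.
No other company's threshold is met.
Sofia controls 5 companies.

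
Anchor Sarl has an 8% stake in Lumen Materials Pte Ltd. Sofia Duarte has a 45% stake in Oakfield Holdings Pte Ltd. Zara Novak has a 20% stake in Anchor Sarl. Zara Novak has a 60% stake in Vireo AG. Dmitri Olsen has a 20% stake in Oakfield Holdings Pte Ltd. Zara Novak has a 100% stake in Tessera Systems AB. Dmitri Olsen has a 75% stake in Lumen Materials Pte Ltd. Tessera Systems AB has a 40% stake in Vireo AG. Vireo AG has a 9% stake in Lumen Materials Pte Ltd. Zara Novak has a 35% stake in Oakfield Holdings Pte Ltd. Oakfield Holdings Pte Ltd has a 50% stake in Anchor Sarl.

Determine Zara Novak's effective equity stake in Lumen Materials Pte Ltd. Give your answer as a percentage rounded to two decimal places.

Zara reaches Lumen along 4 paths.
Via Tessera → Vireo: 100% × 40% × 9% = 3.6%.
Via Vireo: 60% × 9% = 5.4%.
Via Oakfield → Anchor: 35% × 50% × 8% = 1.4%.
Via Anchor: 20% × 8% = 1.6%.
Total: 3.6% + 5.4% + 1.4% + 1.6% = 12%.
Rounded: 12.00%.

12.00%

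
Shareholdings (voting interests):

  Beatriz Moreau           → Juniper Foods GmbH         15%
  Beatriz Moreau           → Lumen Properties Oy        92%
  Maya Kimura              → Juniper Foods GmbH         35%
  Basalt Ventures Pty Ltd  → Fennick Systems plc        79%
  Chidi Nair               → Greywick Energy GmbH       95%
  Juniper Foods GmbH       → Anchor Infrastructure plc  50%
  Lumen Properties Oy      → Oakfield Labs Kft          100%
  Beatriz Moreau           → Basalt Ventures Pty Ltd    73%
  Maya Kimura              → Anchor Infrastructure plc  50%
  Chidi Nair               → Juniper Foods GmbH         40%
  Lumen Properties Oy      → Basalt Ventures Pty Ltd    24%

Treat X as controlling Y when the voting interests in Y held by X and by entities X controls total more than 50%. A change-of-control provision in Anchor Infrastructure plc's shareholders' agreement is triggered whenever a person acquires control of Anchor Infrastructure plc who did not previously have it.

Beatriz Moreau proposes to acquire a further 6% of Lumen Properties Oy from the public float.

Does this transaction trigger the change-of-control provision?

The purchase changes only Beatriz's holdings, so Beatriz is the only person who could newly come to control Anchor.
Beatriz holds 92% of Lumen, so Beatriz controls Lumen.
Beatriz and Lumen together hold 73% + 24% = 97% of Basalt, so Beatriz controls Basalt.
Basalt holds 79% of Fennick, so Beatriz controls Fennick.
Lumen holds 100% of Oakfield, so Beatriz controls Oakfield.
Neither Beatriz nor any entity Beatriz controls holds any voting interest in Anchor.
So before the transaction, Beatriz does not control Anchor.
After the purchase, Beatriz's direct stake in Lumen rises to 92% + 6% = 98%.
Beatriz holds 98% of Lumen, so Beatriz controls Lumen.
After the transaction, neither Beatriz nor any entity Beatriz controls holds a voting interest in Anchor, so Beatriz still does not control it.
No new person acquires control, so the clause is not triggered.

No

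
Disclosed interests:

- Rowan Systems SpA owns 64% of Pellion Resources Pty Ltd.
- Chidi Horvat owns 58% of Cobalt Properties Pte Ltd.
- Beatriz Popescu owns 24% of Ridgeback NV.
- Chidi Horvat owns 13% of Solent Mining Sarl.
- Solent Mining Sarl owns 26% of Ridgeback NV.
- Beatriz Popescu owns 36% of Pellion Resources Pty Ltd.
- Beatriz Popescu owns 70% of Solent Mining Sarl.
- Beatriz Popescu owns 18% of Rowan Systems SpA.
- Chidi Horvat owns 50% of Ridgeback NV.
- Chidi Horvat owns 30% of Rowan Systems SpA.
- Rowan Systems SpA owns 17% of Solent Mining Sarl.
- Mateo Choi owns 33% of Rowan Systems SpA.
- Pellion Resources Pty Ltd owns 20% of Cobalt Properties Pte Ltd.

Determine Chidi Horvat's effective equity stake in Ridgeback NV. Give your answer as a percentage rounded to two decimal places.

54.71%

Chidi reaches Ridgeback along 3 paths.
Via Rowan → Solent: 30% × 17% × 26% = 1.326%.
Via Solent: 13% × 26% = 3.38%.
Direct stake: 50% = 50%.
Total: 1.326% + 3.38% + 50% = 54.706%.
Rounded: 54.71%.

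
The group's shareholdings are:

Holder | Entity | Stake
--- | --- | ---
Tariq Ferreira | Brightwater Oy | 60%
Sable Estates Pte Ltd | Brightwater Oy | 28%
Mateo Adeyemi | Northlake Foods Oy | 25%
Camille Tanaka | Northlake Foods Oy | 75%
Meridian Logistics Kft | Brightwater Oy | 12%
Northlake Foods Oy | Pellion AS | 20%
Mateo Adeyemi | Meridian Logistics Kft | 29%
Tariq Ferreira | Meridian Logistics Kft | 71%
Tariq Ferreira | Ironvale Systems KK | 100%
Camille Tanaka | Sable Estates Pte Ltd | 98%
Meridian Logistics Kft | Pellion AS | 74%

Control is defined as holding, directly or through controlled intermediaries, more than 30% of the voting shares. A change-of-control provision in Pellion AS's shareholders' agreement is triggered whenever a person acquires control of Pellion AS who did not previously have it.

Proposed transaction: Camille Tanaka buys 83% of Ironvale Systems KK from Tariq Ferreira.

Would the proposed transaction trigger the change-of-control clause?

The purchase adds only to Camille's holdings (Tariq's stake shrinks), so Camille is the only person who could newly come to control Pellion.
Camille holds 98% of Sable, so Camille controls Sable.
Camille holds 75% of Northlake, so Camille controls Northlake.
In Pellion, Camille's side holds only 20%, not > 30%.
So before the transaction, Camille does not control Pellion.
After the purchase, Camille holds 83% of Ironvale directly, and Tariq's stake falls to 17%.
Camille holds 83% of Ironvale, so Camille controls Ironvale.
After the transaction, Camille's side holds 20% of Pellion, not > 30%, so Camille still does not control Pellion.
No new person acquires control, so the clause is not triggered.

No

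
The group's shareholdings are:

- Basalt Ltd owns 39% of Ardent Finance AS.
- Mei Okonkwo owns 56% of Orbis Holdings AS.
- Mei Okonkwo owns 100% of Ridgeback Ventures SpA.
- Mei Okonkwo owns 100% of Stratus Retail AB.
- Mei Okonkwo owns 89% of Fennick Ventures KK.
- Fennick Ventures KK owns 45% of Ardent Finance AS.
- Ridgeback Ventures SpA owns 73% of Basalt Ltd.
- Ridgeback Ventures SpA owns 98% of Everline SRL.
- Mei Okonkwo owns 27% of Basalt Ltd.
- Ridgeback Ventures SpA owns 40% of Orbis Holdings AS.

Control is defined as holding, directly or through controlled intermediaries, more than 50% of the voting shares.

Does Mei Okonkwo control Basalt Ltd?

Yes

Mei holds 100% of Ridgeback, so Mei controls Ridgeback.
Mei and Ridgeback together hold 27% + 73% = 100% of Basalt, so Mei controls Basalt.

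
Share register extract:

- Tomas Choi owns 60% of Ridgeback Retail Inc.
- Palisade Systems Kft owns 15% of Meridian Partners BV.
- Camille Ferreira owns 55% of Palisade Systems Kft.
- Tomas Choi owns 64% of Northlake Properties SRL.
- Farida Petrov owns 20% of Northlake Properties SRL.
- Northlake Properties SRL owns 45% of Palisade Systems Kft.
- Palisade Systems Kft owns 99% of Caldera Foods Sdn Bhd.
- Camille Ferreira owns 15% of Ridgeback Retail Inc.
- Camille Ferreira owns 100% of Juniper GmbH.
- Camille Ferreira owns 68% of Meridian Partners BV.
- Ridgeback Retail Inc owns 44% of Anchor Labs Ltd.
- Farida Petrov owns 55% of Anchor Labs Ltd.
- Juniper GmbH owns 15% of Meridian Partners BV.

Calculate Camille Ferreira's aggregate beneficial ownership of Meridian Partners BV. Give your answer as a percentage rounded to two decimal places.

91.25%

Camille reaches Meridian along 3 paths.
Via Juniper: 100% × 15% = 15%.
Via Palisade: 55% × 15% = 8.25%.
Direct stake: 68% = 68%.
Total: 15% + 8.25% + 68% = 91.25%.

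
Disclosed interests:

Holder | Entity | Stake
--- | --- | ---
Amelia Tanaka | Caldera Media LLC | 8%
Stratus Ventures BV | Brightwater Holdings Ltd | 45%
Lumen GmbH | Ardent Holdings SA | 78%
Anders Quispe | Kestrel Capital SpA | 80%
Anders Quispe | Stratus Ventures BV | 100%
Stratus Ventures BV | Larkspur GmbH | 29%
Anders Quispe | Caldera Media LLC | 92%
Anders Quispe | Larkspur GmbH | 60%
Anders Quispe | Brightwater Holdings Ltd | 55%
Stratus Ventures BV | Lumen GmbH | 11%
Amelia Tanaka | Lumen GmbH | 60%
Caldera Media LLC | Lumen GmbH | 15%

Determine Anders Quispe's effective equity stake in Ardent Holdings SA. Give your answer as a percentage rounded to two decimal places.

Anders reaches Ardent along 2 paths.
Via Caldera → Lumen: 92% × 15% × 78% = 10.764%.
Via Stratus → Lumen: 100% × 11% × 78% = 8.58%.
Total: 10.764% + 8.58% = 19.344%.
Rounded: 19.34%.

19.34%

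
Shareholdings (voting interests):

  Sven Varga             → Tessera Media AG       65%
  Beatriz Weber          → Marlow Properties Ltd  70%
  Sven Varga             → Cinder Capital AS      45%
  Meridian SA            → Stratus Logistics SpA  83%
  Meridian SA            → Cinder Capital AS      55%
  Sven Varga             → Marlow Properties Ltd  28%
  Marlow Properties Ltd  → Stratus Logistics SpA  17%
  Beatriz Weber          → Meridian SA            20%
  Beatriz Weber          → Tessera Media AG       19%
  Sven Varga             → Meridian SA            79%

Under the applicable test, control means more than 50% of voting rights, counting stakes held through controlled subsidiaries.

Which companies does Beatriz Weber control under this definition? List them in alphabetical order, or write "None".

Beatriz holds 70% of Marlow, so Beatriz controls Marlow.
No other company's threshold is met.

Marlow Properties Ltd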